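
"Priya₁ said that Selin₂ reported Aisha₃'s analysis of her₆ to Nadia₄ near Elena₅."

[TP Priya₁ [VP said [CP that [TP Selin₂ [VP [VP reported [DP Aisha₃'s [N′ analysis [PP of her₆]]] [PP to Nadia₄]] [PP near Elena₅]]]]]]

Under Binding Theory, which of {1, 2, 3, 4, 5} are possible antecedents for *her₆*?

*her* is a pronoun, so Principle B applies: it must be free in its binding domain.
Binding domain of *her₆*: the possessed DP, whose subject is Aisha₃.
*Priya₁* c-commands the pronoun but from outside its binding domain, and is not c-commanded by it → coindexation permitted.
*Selin₂* c-commands the pronoun but from outside its binding domain, and is not c-commanded by it → coindexation permitted.
*Aisha₃* c-commands the pronoun within its binding domain → coindexation would violate Principle B.
*Nadia₄* and the pronoun do not c-command one another → neither Principle B nor Principle C is at stake; coindexation permitted.
*Elena₅* and the pronoun do not c-command one another → neither Principle B nor Principle C is at stake; coindexation permitted.

{1, 2, 4, 5}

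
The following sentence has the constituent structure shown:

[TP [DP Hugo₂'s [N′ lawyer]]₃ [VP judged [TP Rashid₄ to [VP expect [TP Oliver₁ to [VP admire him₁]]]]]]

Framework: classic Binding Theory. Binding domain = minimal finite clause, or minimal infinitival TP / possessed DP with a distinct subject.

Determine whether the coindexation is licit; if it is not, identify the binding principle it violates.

Principle B

The two coindexed NPs are *Oliver₁* and *him₁*.
*him₁* is a pronoun. Its binding domain is the embedded TP, whose subject is Oliver₁.
*Oliver₁* c-commands it within that domain and carries the same index.
The pronoun is locally bound → Principle B violation.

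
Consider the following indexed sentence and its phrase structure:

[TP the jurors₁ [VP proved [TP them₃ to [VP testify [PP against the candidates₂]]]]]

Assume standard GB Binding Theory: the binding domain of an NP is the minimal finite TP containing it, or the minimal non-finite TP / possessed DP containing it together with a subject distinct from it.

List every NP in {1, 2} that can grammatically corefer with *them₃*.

*them* is a pronoun, so Principle B applies: it must be free in its binding domain.
Binding domain of *them₃*: the matrix TP, whose subject is the jurors₁.
*the jurors₁* c-commands the pronoun within its binding domain → coindexation would violate Principle B.
*the candidates₂*: the pronoun c-commands this R-expression → coindexation would violate Principle C on *the candidates₂*.

none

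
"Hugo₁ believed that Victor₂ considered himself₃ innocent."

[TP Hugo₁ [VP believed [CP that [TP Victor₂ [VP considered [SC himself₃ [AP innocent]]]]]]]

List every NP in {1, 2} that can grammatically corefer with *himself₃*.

{2}

*himself* is an anaphor, so Principle A applies: it must be bound in its binding domain.
Binding domain of *himself₃*: the embedded TP, whose subject is Victor₂.
*Hugo₁* c-commands the anaphor but is outside its binding domain → cannot satisfy Principle A.
*Victor₂* c-commands the anaphor within its binding domain → licit binder.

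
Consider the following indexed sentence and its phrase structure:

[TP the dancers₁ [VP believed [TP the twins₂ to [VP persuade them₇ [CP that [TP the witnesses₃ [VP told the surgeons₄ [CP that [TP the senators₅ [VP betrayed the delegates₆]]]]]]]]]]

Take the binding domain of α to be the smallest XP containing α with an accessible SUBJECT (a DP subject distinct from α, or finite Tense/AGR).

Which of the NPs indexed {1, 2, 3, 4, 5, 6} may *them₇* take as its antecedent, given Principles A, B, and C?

{1}

*them* is a pronoun, so Principle B applies: it must be free in its binding domain.
Binding domain of *them₇*: the embedded TP, whose subject is the twins₂.
*the dancers₁* c-commands the pronoun but from outside its binding domain, and is not c-commanded by it → coindexation permitted.
*the twins₂* c-commands the pronoun within its binding domain → coindexation would violate Principle B.
*the witnesses₃*: the pronoun c-commands this R-expression → coindexation would violate Principle C on *the witnesses₃*.
*the surgeons₄*: the pronoun c-commands this R-expression → coindexation would violate Principle C on *the surgeons₄*.
*the senators₅*: the pronoun c-commands this R-expression → coindexation would violate Principle C on *the senators₅*.
*the delegates₆*: the pronoun c-commands this R-expression → coindexation would violate Principle C on *the delegates₆*.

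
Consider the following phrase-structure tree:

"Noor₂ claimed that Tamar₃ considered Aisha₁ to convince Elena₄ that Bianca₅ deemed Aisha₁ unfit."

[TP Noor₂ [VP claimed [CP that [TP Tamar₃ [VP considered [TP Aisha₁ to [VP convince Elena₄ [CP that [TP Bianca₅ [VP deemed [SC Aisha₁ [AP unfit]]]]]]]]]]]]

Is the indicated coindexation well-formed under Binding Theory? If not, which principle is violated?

The two coindexed NPs are *Aisha₁* (the higher occurrence) and *Aisha₁* (the lower occurrence).
*Aisha₁* (the lower occurrence) is an R-expression. Principle C requires it to be free everywhere.
*Aisha₁* (the higher occurrence) c-commands it and carries the same index.
The R-expression is bound → Principle C violation.

Principle C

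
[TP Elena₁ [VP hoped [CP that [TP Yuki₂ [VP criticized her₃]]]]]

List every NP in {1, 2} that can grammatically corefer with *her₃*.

*her* is a pronoun, so Principle B applies: it must be free in its binding domain.
Binding domain of *her₃*: the embedded TP, whose subject is Yuki₂.
*Elena₁* c-commands the pronoun but from outside its binding domain, and is not c-commanded by it → coindexation permitted.
*Yuki₂* c-commands the pronoun within its binding domain → coindexation would violate Principle B.

{1}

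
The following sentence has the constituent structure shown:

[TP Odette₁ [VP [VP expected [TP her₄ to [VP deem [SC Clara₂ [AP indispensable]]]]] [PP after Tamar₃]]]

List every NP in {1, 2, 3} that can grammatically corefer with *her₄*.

*her* is a pronoun, so Principle B applies: it must be free in its binding domain.
Binding domain of *her₄*: the matrix TP, whose subject is Odette₁.
*Odette₁* c-commands the pronoun within its binding domain → coindexation would violate Principle B.
*Clara₂*: the pronoun c-commands this R-expression → coindexation would violate Principle C on *Clara₂*.
*Tamar₃* and the pronoun do not c-command one another → neither Principle B nor Principle C is at stake; coindexation permitted.

{3}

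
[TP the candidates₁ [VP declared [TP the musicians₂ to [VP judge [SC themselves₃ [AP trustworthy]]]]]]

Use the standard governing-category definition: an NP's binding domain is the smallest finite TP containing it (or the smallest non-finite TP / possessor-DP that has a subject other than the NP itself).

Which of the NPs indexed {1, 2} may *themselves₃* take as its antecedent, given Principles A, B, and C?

{2}

*themselves* is an anaphor, so Principle A applies: it must be bound in its binding domain.
Binding domain of *themselves₃*: the embedded TP, whose subject is the musicians₂.
*the candidates₁* c-commands the anaphor but is outside its binding domain → cannot satisfy Principle A.
*the musicians₂* c-commands the anaphor within its binding domain → licit binder.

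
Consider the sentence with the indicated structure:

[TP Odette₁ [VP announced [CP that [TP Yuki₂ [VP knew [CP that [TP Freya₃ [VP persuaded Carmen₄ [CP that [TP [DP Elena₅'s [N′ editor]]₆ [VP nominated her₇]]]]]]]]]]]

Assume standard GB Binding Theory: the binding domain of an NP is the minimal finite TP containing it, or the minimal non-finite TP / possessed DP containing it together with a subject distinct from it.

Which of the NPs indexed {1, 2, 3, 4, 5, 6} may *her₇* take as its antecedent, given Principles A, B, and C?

*her* is a pronoun, so Principle B applies: it must be free in its binding domain.
Binding domain of *her₇*: the embedded TP, whose subject is [Elena₅'s editor]₆.
*Odette₁* c-commands the pronoun but from outside its binding domain, and is not c-commanded by it → coindexation permitted.
*Yuki₂* c-commands the pronoun but from outside its binding domain, and is not c-commanded by it → coindexation permitted.
*Freya₃* c-commands the pronoun but from outside its binding domain, and is not c-commanded by it → coindexation permitted.
*Carmen₄* c-commands the pronoun but from outside its binding domain, and is not c-commanded by it → coindexation permitted.
*Elena₅* and the pronoun do not c-command one another → neither Principle B nor Principle C is at stake; coindexation permitted.
*[Elena₅'s editor]₆* c-commands the pronoun within its binding domain → coindexation would violate Principle B.

{1, 2, 3, 4, 5}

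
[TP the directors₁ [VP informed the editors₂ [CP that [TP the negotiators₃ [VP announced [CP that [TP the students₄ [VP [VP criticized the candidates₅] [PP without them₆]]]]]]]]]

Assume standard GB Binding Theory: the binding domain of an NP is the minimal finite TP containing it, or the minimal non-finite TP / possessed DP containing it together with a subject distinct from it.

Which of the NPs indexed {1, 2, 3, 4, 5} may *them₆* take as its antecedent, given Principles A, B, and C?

*them* is a pronoun, so Principle B applies: it must be free in its binding domain.
Binding domain of *them₆*: the embedded TP, whose subject is the students₄.
*the directors₁* c-commands the pronoun but from outside its binding domain, and is not c-commanded by it → coindexation permitted.
*the editors₂* c-commands the pronoun but from outside its binding domain, and is not c-commanded by it → coindexation permitted.
*the negotiators₃* c-commands the pronoun but from outside its binding domain, and is not c-commanded by it → coindexation permitted.
*the students₄* c-commands the pronoun within its binding domain → coindexation would violate Principle B.
*the candidates₅* and the pronoun do not c-command one another → neither Principle B nor Principle C is at stake; coindexation permitted.

{1, 2, 3, 5}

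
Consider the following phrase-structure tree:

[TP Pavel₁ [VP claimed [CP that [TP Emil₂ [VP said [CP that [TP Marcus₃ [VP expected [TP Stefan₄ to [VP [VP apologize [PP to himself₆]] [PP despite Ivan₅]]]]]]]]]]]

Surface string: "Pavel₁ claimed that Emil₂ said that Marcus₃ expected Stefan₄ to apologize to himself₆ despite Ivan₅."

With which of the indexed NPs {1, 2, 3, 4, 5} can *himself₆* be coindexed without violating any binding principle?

{4}

*himself* is an anaphor, so Principle A applies: it must be bound in its binding domain.
Binding domain of *himself₆*: the embedded TP, whose subject is Stefan₄.
*Pavel₁* c-commands the anaphor but is outside its binding domain → cannot satisfy Principle A.
*Emil₂* c-commands the anaphor but is outside its binding domain → cannot satisfy Principle A.
*Marcus₃* c-commands the anaphor but is outside its binding domain → cannot satisfy Principle A.
*Stefan₄* c-commands the anaphor within its binding domain → licit binder.
*Ivan₅* does not c-command the anaphor → cannot bind it.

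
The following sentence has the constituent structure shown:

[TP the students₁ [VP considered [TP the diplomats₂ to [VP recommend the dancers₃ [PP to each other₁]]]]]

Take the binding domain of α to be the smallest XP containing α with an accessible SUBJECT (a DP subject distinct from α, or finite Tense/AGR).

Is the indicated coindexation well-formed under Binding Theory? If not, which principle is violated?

The two coindexed NPs are *the students₁* and *each other₁*.
*each other₁* is an anaphor. Principle A requires it to be bound within its binding domain — the embedded TP, whose subject is the diplomats₂.
Within that domain it is c-commanded by *the diplomats₂*, *the dancers₃*, none of which share its index.
*the students₁* does c-command the anaphor, but from outside its binding domain.
The anaphor is unbound in its domain → Principle A violation.

Principle A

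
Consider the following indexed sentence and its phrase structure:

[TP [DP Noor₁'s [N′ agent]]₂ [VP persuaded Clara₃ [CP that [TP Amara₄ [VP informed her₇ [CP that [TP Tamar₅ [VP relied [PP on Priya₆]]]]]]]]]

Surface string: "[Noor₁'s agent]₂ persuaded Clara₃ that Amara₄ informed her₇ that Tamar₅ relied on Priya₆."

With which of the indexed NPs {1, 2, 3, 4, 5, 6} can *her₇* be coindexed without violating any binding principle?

{1, 2, 3}

*her* is a pronoun, so Principle B applies: it must be free in its binding domain.
Binding domain of *her₇*: the embedded TP, whose subject is Amara₄.
*Noor₁* and the pronoun do not c-command one another → neither Principle B nor Principle C is at stake; coindexation permitted.
*[Noor₁'s agent]₂* c-commands the pronoun but from outside its binding domain, and is not c-commanded by it → coindexation permitted.
*Clara₃* c-commands the pronoun but from outside its binding domain, and is not c-commanded by it → coindexation permitted.
*Amara₄* c-commands the pronoun within its binding domain → coindexation would violate Principle B.
*Tamar₅*: the pronoun c-commands this R-expression → coindexation would violate Principle C on *Tamar₅*.
*Priya₆*: the pronoun c-commands this R-expression → coindexation would violate Principle C on *Priya₆*.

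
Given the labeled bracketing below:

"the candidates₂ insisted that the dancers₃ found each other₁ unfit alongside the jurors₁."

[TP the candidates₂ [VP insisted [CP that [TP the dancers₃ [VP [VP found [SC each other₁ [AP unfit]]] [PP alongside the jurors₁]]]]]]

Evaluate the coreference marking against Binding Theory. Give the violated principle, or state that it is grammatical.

The two coindexed NPs are *the jurors₁* and *each other₁*.
*each other₁* is an anaphor. Principle A requires it to be bound within its binding domain — the embedded TP, whose subject is the dancers₃.
Within that domain it is c-commanded by *the dancers₃*, which does not share its index.
*the jurors₁* does not c-command the anaphor at all.
The anaphor is unbound in its domain → Principle A violation.

Principle A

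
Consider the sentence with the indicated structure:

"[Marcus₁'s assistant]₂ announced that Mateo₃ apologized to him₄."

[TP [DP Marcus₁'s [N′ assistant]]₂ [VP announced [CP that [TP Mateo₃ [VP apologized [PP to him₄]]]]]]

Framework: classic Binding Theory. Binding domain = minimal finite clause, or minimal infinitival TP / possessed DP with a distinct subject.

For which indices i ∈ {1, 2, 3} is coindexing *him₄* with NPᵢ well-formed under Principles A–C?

*him* is a pronoun, so Principle B applies: it must be free in its binding domain.
Binding domain of *him₄*: the embedded TP, whose subject is Mateo₃.
*Marcus₁* and the pronoun do not c-command one another → neither Principle B nor Principle C is at stake; coindexation permitted.
*[Marcus₁'s assistant]₂* c-commands the pronoun but from outside its binding domain, and is not c-commanded by it → coindexation permitted.
*Mateo₃* c-commands the pronoun within its binding domain → coindexation would violate Principle B.

{1, 2}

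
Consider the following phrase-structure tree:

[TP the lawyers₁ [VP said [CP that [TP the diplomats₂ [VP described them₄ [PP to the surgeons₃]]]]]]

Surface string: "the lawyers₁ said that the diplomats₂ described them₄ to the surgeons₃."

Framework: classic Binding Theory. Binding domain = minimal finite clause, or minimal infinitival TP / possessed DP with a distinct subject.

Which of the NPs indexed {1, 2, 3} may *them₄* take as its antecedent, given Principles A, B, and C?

{1}

*them* is a pronoun, so Principle B applies: it must be free in its binding domain.
Binding domain of *them₄*: the embedded TP, whose subject is the diplomats₂.
*the lawyers₁* c-commands the pronoun but from outside its binding domain, and is not c-commanded by it → coindexation permitted.
*the diplomats₂* c-commands the pronoun within its binding domain → coindexation would violate Principle B.
*the surgeons₃*: the pronoun c-commands this R-expression → coindexation would violate Principle C on *the surgeons₃*.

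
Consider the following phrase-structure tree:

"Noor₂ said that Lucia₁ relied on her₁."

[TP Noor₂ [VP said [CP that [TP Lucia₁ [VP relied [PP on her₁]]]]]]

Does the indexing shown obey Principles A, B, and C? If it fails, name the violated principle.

Principle B

The two coindexed NPs are *Lucia₁* and *her₁*.
*her₁* is a pronoun. Its binding domain is the embedded TP, whose subject is Lucia₁.
*Lucia₁* c-commands it within that domain and carries the same index.
The pronoun is locally bound → Principle B violation.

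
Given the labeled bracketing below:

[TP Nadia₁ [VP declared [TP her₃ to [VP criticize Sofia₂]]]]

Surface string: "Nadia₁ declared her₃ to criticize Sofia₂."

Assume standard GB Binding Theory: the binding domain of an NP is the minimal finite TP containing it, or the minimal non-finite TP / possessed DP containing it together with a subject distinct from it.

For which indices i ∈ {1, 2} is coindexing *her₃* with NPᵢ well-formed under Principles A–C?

*her* is a pronoun, so Principle B applies: it must be free in its binding domain.
Binding domain of *her₃*: the matrix TP, whose subject is Nadia₁.
*Nadia₁* c-commands the pronoun within its binding domain → coindexation would violate Principle B.
*Sofia₂*: the pronoun c-commands this R-expression → coindexation would violate Principle C on *Sofia₂*.

none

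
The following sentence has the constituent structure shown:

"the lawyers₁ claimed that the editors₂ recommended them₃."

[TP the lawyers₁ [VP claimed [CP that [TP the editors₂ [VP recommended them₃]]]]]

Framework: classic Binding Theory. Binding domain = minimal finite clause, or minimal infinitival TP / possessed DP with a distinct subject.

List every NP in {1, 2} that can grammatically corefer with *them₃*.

*them* is a pronoun, so Principle B applies: it must be free in its binding domain.
Binding domain of *them₃*: the embedded TP, whose subject is the editors₂.
*the lawyers₁* c-commands the pronoun but from outside its binding domain, and is not c-commanded by it → coindexation permitted.
*the editors₂* c-commands the pronoun within its binding domain → coindexation would violate Principle B.

{1}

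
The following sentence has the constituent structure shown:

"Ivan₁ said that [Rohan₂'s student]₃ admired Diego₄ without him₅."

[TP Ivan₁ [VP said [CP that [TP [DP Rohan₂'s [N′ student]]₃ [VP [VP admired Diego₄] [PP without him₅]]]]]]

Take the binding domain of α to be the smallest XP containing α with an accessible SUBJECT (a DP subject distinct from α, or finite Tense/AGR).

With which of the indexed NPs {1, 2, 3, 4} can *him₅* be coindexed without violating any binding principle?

{1, 2, 4}

*him* is a pronoun, so Principle B applies: it must be free in its binding domain.
Binding domain of *him₅*: the embedded TP, whose subject is [Rohan₂'s student]₃.
*Ivan₁* c-commands the pronoun but from outside its binding domain, and is not c-commanded by it → coindexation permitted.
*Rohan₂* and the pronoun do not c-command one another → neither Principle B nor Principle C is at stake; coindexation permitted.
*[Rohan₂'s student]₃* c-commands the pronoun within its binding domain → coindexation would violate Principle B.
*Diego₄* and the pronoun do not c-command one another → neither Principle B nor Principle C is at stake; coindexation permitted.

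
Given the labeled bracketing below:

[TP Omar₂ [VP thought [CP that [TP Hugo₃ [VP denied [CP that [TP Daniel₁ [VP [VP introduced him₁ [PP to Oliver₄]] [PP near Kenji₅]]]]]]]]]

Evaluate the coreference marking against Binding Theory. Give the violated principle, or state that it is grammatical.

The two coindexed NPs are *Daniel₁* and *him₁*.
*him₁* is a pronoun. Its binding domain is the embedded TP, whose subject is Daniel₁.
*Daniel₁* c-commands it within that domain and carries the same index.
The pronoun is locally bound → Principle B violation.

Principle B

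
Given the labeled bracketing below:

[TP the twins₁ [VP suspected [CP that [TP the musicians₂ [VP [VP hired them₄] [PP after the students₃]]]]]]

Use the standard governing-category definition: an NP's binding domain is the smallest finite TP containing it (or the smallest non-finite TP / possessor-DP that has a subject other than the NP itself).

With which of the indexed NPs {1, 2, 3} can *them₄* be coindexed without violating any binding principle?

*them* is a pronoun, so Principle B applies: it must be free in its binding domain.
Binding domain of *them₄*: the embedded TP, whose subject is the musicians₂.
*the twins₁* c-commands the pronoun but from outside its binding domain, and is not c-commanded by it → coindexation permitted.
*the musicians₂* c-commands the pronoun within its binding domain → coindexation would violate Principle B.
*the students₃* and the pronoun do not c-command one another → neither Principle B nor Principle C is at stake; coindexation permitted.

{1, 3}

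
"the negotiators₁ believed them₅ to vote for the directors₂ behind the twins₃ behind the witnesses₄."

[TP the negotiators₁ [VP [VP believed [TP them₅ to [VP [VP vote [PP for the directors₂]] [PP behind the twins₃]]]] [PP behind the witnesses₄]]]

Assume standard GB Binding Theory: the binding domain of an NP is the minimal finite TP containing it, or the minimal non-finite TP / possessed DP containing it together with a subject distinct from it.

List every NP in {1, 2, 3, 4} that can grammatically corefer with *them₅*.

*them* is a pronoun, so Principle B applies: it must be free in its binding domain.
Binding domain of *them₅*: the matrix TP, whose subject is the negotiators₁.
*the negotiators₁* c-commands the pronoun within its binding domain → coindexation would violate Principle B.
*the directors₂*: the pronoun c-commands this R-expression → coindexation would violate Principle C on *the directors₂*.
*the twins₃*: the pronoun c-commands this R-expression → coindexation would violate Principle C on *the twins₃*.
*the witnesses₄* and the pronoun do not c-command one another → neither Principle B nor Principle C is at stake; coindexation permitted.

{4}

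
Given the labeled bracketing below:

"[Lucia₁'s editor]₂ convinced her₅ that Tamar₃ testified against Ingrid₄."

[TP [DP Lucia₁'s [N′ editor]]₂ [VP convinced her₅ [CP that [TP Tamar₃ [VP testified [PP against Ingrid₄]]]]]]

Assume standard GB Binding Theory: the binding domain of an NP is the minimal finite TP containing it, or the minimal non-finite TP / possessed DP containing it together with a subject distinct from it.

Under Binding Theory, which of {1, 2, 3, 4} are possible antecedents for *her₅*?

*her* is a pronoun, so Principle B applies: it must be free in its binding domain.
Binding domain of *her₅*: the matrix TP, whose subject is [Lucia₁'s editor]₂.
*Lucia₁* and the pronoun do not c-command one another → neither Principle B nor Principle C is at stake; coindexation permitted.
*[Lucia₁'s editor]₂* c-commands the pronoun within its binding domain → coindexation would violate Principle B.
*Tamar₃*: the pronoun c-commands this R-expression → coindexation would violate Principle C on *Tamar₃*.
*Ingrid₄*: the pronoun c-commands this R-expression → coindexation would violate Principle C on *Ingrid₄*.

{1}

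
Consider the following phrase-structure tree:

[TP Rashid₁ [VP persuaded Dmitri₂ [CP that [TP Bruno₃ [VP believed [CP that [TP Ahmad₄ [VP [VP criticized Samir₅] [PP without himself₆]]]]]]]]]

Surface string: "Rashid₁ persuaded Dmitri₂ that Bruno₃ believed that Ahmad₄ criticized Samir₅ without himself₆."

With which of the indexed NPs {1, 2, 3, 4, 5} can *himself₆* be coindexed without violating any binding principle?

{4}

*himself* is an anaphor, so Principle A applies: it must be bound in its binding domain.
Binding domain of *himself₆*: the embedded TP, whose subject is Ahmad₄.
*Rashid₁* c-commands the anaphor but is outside its binding domain → cannot satisfy Principle A.
*Dmitri₂* c-commands the anaphor but is outside its binding domain → cannot satisfy Principle A.
*Bruno₃* c-commands the anaphor but is outside its binding domain → cannot satisfy Principle A.
*Ahmad₄* c-commands the anaphor within its binding domain → licit binder.
*Samir₅* does not c-command the anaphor → cannot bind it.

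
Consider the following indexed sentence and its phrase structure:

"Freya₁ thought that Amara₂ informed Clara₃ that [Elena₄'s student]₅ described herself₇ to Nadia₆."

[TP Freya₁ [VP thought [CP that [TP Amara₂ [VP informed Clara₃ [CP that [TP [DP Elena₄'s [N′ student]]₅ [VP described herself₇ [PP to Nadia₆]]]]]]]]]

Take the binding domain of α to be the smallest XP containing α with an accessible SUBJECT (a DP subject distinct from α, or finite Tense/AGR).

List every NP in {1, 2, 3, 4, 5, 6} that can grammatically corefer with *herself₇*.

*herself* is an anaphor, so Principle A applies: it must be bound in its binding domain.
Binding domain of *herself₇*: the embedded TP, whose subject is [Elena₄'s student]₅.
*Freya₁* c-commands the anaphor but is outside its binding domain → cannot satisfy Principle A.
*Amara₂* c-commands the anaphor but is outside its binding domain → cannot satisfy Principle A.
*Clara₃* c-commands the anaphor but is outside its binding domain → cannot satisfy Principle A.
*Elena₄* does not c-command the anaphor → cannot bind it.
*[Elena₄'s student]₅* c-commands the anaphor within its binding domain → licit binder.
*Nadia₆* does not c-command the anaphor → cannot bind it.

{5}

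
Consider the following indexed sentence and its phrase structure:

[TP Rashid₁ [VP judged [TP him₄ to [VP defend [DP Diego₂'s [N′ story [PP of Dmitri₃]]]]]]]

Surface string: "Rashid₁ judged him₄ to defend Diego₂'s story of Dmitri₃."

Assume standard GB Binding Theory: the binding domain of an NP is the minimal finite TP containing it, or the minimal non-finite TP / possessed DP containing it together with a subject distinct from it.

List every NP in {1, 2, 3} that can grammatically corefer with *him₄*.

none

*him* is a pronoun, so Principle B applies: it must be free in its binding domain.
Binding domain of *him₄*: the matrix TP, whose subject is Rashid₁.
*Rashid₁* c-commands the pronoun within its binding domain → coindexation would violate Principle B.
*Diego₂*: the pronoun c-commands this R-expression → coindexation would violate Principle C on *Diego₂*.
*Dmitri₃*: the pronoun c-commands this R-expression → coindexation would violate Principle C on *Dmitri₃*.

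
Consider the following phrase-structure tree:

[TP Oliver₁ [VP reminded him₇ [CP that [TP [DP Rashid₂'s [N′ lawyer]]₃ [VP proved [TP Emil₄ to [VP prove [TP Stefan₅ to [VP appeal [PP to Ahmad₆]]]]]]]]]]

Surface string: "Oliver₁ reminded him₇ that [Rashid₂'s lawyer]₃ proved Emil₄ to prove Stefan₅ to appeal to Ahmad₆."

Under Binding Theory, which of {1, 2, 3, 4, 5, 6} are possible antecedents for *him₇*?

none

*him* is a pronoun, so Principle B applies: it must be free in its binding domain.
Binding domain of *him₇*: the matrix TP, whose subject is Oliver₁.
*Oliver₁* c-commands the pronoun within its binding domain → coindexation would violate Principle B.
*Rashid₂*: the pronoun c-commands this R-expression → coindexation would violate Principle C on *Rashid₂*.
*[Rashid₂'s lawyer]₃*: the pronoun c-commands this R-expression → coindexation would violate Principle C on *[Rashid₂'s lawyer]₃*.
*Emil₄*: the pronoun c-commands this R-expression → coindexation would violate Principle C on *Emil₄*.
*Stefan₅*: the pronoun c-commands this R-expression → coindexation would violate Principle C on *Stefan₅*.
*Ahmad₆*: the pronoun c-commands this R-expression → coindexation would violate Principle C on *Ahmad₆*.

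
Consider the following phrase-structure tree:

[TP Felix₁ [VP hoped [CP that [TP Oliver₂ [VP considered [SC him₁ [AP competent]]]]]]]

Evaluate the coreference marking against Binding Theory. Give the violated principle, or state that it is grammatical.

The two coindexed NPs are *Felix₁* and *him₁*.
*him₁* is a pronoun; its binding domain is the embedded TP, whose subject is Oliver₂. Within that domain it is c-commanded only by *Oliver₂*, which carries a different index — the pronoun is free locally, so Principle B holds.
*Felix₁* is an R-expression; *him₁* does not c-command it, and no other NP shares its index, so Principle C is satisfied.
All principles are respected.

grammatical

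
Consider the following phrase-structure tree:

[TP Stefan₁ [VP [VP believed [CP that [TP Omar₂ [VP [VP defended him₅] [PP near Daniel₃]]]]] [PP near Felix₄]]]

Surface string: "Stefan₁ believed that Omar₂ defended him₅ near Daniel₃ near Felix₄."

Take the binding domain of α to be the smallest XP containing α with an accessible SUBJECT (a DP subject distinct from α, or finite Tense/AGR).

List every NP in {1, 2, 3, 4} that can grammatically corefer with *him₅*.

*him* is a pronoun, so Principle B applies: it must be free in its binding domain.
Binding domain of *him₅*: the embedded TP, whose subject is Omar₂.
*Stefan₁* c-commands the pronoun but from outside its binding domain, and is not c-commanded by it → coindexation permitted.
*Omar₂* c-commands the pronoun within its binding domain → coindexation would violate Principle B.
*Daniel₃* and the pronoun do not c-command one another → neither Principle B nor Principle C is at stake; coindexation permitted.
*Felix₄* and the pronoun do not c-command one another → neither Principle B nor Principle C is at stake; coindexation permitted.

{1, 3, 4}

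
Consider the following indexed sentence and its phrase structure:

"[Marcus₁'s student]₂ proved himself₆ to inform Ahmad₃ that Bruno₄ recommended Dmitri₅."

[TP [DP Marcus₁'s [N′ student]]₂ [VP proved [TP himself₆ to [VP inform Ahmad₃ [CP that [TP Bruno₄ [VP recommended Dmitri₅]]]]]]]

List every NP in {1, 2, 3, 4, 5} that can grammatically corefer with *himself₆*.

{2}

*himself* is an anaphor, so Principle A applies: it must be bound in its binding domain.
Binding domain of *himself₆*: the matrix TP, whose subject is [Marcus₁'s student]₂.
*Marcus₁* does not c-command the anaphor → cannot bind it.
*[Marcus₁'s student]₂* c-commands the anaphor within its binding domain → licit binder.
*Ahmad₃* does not c-command the anaphor → cannot bind it.
*Bruno₄* does not c-command the anaphor → cannot bind it.
*Dmitri₅* does not c-command the anaphor → cannot bind it.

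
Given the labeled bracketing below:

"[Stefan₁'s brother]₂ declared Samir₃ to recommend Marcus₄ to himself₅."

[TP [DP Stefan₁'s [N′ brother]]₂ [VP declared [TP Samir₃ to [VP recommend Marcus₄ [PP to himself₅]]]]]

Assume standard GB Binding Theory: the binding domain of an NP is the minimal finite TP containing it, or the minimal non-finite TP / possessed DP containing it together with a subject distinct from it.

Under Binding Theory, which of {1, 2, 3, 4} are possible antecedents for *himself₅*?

*himself* is an anaphor, so Principle A applies: it must be bound in its binding domain.
Binding domain of *himself₅*: the embedded TP, whose subject is Samir₃.
*Stefan₁* does not c-command the anaphor → cannot bind it.
*[Stefan₁'s brother]₂* c-commands the anaphor but is outside its binding domain → cannot satisfy Principle A.
*Samir₃* c-commands the anaphor within its binding domain → licit binder.
*Marcus₄* c-commands the anaphor within its binding domain → licit binder.

{3, 4}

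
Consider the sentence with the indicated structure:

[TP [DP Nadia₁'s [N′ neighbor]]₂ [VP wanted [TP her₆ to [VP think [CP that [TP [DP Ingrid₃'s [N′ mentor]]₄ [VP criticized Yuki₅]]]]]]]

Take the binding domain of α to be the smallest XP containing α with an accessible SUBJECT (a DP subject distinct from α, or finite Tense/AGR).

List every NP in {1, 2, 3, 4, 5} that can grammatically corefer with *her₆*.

*her* is a pronoun, so Principle B applies: it must be free in its binding domain.
Binding domain of *her₆*: the matrix TP, whose subject is [Nadia₁'s neighbor]₂.
*Nadia₁* and the pronoun do not c-command one another → neither Principle B nor Principle C is at stake; coindexation permitted.
*[Nadia₁'s neighbor]₂* c-commands the pronoun within its binding domain → coindexation would violate Principle B.
*Ingrid₃*: the pronoun c-commands this R-expression → coindexation would violate Principle C on *Ingrid₃*.
*[Ingrid₃'s mentor]₄*: the pronoun c-commands this R-expression → coindexation would violate Principle C on *[Ingrid₃'s mentor]₄*.
*Yuki₅*: the pronoun c-commands this R-expression → coindexation would violate Principle C on *Yuki₅*.

{1}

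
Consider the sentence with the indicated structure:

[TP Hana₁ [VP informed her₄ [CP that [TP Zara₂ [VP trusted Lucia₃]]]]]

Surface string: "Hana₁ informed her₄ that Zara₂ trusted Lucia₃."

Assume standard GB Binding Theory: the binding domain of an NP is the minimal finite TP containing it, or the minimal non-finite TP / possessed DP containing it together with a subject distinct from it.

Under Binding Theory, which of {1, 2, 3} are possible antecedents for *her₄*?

none

*her* is a pronoun, so Principle B applies: it must be free in its binding domain.
Binding domain of *her₄*: the matrix TP, whose subject is Hana₁.
*Hana₁* c-commands the pronoun within its binding domain → coindexation would violate Principle B.
*Zara₂*: the pronoun c-commands this R-expression → coindexation would violate Principle C on *Zara₂*.
*Lucia₃*: the pronoun c-commands this R-expression → coindexation would violate Principle C on *Lucia₃*.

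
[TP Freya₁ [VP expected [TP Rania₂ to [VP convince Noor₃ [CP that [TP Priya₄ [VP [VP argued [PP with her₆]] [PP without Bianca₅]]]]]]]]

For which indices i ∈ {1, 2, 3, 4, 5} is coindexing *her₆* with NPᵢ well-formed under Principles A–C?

*her* is a pronoun, so Principle B applies: it must be free in its binding domain.
Binding domain of *her₆*: the embedded TP, whose subject is Priya₄.
*Freya₁* c-commands the pronoun but from outside its binding domain, and is not c-commanded by it → coindexation permitted.
*Rania₂* c-commands the pronoun but from outside its binding domain, and is not c-commanded by it → coindexation permitted.
*Noor₃* c-commands the pronoun but from outside its binding domain, and is not c-commanded by it → coindexation permitted.
*Priya₄* c-commands the pronoun within its binding domain → coindexation would violate Principle B.
*Bianca₅* and the pronoun do not c-command one another → neither Principle B nor Principle C is at stake; coindexation permitted.

{1, 2, 3, 5}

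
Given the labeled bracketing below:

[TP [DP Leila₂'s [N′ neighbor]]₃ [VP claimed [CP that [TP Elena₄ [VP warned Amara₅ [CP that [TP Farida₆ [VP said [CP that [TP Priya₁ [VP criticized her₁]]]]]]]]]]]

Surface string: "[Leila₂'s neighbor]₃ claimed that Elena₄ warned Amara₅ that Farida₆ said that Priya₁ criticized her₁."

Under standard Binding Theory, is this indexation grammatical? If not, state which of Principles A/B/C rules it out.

Principle B

The two coindexed NPs are *Priya₁* and *her₁*.
*her₁* is a pronoun. Its binding domain is the embedded TP, whose subject is Priya₁.
*Priya₁* c-commands it within that domain and carries the same index.
The pronoun is locally bound → Principle B violation.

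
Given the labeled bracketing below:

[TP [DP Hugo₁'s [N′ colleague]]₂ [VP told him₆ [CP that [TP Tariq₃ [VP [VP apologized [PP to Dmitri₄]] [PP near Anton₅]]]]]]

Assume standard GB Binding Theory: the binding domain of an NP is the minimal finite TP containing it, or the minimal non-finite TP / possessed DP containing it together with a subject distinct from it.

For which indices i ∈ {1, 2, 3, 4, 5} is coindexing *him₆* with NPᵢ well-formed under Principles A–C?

{1}

*him* is a pronoun, so Principle B applies: it must be free in its binding domain.
Binding domain of *him₆*: the matrix TP, whose subject is [Hugo₁'s colleague]₂.
*Hugo₁* and the pronoun do not c-command one another → neither Principle B nor Principle C is at stake; coindexation permitted.
*[Hugo₁'s colleague]₂* c-commands the pronoun within its binding domain → coindexation would violate Principle B.
*Tariq₃*: the pronoun c-commands this R-expression → coindexation would violate Principle C on *Tariq₃*.
*Dmitri₄*: the pronoun c-commands this R-expression → coindexation would violate Principle C on *Dmitri₄*.
*Anton₅*: the pronoun c-commands this R-expression → coindexation would violate Principle C on *Anton₅*.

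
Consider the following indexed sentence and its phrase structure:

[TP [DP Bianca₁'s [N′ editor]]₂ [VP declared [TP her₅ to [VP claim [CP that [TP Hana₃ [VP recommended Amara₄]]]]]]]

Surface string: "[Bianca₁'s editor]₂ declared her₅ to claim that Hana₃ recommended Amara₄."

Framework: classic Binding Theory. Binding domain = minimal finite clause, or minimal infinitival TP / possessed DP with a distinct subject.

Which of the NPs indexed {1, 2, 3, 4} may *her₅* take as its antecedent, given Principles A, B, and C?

*her* is a pronoun, so Principle B applies: it must be free in its binding domain.
Binding domain of *her₅*: the matrix TP, whose subject is [Bianca₁'s editor]₂.
*Bianca₁* and the pronoun do not c-command one another → neither Principle B nor Principle C is at stake; coindexation permitted.
*[Bianca₁'s editor]₂* c-commands the pronoun within its binding domain → coindexation would violate Principle B.
*Hana₃*: the pronoun c-commands this R-expression → coindexation would violate Principle C on *Hana₃*.
*Amara₄*: the pronoun c-commands this R-expression → coindexation would violate Principle C on *Amara₄*.

{1}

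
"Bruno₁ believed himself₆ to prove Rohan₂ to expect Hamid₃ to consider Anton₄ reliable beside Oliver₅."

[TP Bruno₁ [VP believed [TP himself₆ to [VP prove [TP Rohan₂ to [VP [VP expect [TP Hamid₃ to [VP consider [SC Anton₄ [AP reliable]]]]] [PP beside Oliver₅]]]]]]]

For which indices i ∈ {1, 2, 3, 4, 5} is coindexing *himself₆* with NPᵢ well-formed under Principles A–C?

*himself* is an anaphor, so Principle A applies: it must be bound in its binding domain.
Binding domain of *himself₆*: the matrix TP, whose subject is Bruno₁.
*Bruno₁* c-commands the anaphor within its binding domain → licit binder.
*Rohan₂* does not c-command the anaphor → cannot bind it.
*Hamid₃* does not c-command the anaphor → cannot bind it.
*Anton₄* does not c-command the anaphor → cannot bind it.
*Oliver₅* does not c-command the anaphor → cannot bind it.

{1}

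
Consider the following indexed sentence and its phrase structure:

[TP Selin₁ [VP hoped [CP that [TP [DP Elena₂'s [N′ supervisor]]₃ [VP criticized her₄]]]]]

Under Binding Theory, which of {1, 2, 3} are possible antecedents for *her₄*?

*her* is a pronoun, so Principle B applies: it must be free in its binding domain.
Binding domain of *her₄*: the embedded TP, whose subject is [Elena₂'s supervisor]₃.
*Selin₁* c-commands the pronoun but from outside its binding domain, and is not c-commanded by it → coindexation permitted.
*Elena₂* and the pronoun do not c-command one another → neither Principle B nor Principle C is at stake; coindexation permitted.
*[Elena₂'s supervisor]₃* c-commands the pronoun within its binding domain → coindexation would violate Principle B.

{1, 2}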